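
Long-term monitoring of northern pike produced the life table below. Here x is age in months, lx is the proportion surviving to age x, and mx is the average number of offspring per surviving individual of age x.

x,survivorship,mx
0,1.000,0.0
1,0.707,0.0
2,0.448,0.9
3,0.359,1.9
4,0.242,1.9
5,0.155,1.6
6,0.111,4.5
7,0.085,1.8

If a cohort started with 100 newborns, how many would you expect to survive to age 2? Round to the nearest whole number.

Expected survivors = N0 · l_2 = 100 × 0.448 = 44.8 → 45

45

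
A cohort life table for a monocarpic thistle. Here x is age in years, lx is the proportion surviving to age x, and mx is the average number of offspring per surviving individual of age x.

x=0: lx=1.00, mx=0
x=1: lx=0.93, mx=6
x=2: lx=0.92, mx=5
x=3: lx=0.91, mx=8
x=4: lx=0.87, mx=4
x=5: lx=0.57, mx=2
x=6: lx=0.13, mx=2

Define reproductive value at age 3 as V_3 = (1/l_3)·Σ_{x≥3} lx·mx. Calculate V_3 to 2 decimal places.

lx·mx for x ≥ 3: 7.28, 3.48, 1.14, 0.26 → sum = 12.16
V_3 = 12.16 / l_3 = 12.16 / 0.91 = 13.362637… → 13.36

13.36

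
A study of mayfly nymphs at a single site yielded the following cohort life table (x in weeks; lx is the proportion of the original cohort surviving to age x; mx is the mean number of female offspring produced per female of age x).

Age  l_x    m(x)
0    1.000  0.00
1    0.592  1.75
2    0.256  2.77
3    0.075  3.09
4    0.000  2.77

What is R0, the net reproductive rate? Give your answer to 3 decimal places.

1.977

lx·mx by age: 0, 1.036, 0.70912, 0.23175, 0
R0 = Σ lx·mx = 1.97687 → 1.977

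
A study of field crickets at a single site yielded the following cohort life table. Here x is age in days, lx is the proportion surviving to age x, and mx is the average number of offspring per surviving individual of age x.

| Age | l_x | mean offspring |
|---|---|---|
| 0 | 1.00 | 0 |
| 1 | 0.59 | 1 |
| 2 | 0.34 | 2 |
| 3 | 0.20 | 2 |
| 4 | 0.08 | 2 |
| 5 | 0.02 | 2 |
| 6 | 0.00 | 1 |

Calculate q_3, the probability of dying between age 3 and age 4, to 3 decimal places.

q_3 = (l_3 − l_4) / l_3 = (0.2 − 0.08) / 0.2
     = 0.12 / 0.2 = 0.6 → 0.600

0.600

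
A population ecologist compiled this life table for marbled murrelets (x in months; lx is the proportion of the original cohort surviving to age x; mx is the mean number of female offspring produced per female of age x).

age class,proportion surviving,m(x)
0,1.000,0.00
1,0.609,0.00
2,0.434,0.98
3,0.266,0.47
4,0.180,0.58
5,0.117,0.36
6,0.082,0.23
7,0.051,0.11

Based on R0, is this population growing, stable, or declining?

declining

R0 = Σ lx·mx = 0 + 0 + 0.42532 + 0.12502 + 0.1044 + 0.04212 + 0.01886 + 0.00561 = 0.72133
R0 < 1, so the population is declining.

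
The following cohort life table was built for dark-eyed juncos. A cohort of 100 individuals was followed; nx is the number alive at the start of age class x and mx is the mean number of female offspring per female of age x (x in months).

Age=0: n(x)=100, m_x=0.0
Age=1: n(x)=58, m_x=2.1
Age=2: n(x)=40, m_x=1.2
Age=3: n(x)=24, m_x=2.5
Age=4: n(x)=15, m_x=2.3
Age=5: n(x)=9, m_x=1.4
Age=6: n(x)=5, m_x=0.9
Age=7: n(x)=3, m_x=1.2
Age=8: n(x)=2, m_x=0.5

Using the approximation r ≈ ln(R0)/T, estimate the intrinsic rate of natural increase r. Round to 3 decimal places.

lx = nx/n0 = nx/100: 1, 0.58, 0.4, 0.24, 0.15, 0.09, 0.05, 0.03, 0.02
R0 = Σ lx·mx = 0 + 1.218 + 0.48 + 0.6 + 0.345 + 0.126 + 0.045 + 0.036 + 0.01 = 2.86
Σ x·lx·mx = 6.59; T = 6.59/2.86 = 2.3042…
r ≈ ln(R0)/T = ln(2.86)/2.3042… = 0.45605… → 0.456

0.456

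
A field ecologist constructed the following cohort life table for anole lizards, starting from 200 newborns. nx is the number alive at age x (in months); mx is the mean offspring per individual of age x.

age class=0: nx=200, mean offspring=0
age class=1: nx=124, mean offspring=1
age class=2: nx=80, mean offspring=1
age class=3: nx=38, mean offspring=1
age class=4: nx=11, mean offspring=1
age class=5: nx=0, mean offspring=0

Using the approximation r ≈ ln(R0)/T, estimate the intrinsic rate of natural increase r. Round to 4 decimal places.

0.1346

lx = nx/n0 = nx/200: 1, 0.62, 0.4, 0.19, 0.055, 0
R0 = Σ lx·mx = 0 + 0.62 + 0.4 + 0.19 + 0.055 + 0 = 1.265
Σ x·lx·mx = 2.21; T = 2.21/1.265 = 1.74704…
r ≈ ln(R0)/T = ln(1.265)/1.74704… = 0.134555… → 0.1346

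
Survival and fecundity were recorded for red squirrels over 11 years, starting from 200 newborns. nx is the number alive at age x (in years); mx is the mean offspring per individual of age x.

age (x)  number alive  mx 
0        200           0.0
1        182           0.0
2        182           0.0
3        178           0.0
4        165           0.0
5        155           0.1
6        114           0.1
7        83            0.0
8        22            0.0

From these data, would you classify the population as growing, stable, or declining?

declining

lx = nx/n0 = nx/200: 1, 0.91, 0.91, 0.89, 0.825, 0.775, 0.57, 0.415, 0.11
R0 = Σ lx·mx = 0 + 0 + 0 + 0 + 0 + 0.0775 + 0.057 + 0 + 0 = 0.1345
R0 < 1, so the population is declining.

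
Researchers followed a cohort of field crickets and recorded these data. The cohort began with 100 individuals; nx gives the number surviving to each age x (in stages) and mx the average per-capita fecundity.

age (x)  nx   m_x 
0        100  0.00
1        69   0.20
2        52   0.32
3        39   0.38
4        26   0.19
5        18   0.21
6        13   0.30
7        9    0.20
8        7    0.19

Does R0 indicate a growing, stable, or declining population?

lx = nx/n0 = nx/100: 1, 0.69, 0.52, 0.39, 0.26, 0.18, 0.13, 0.09, 0.07
R0 = Σ lx·mx = 0 + 0.138 + 0.1664 + 0.1482 + 0.0494 + 0.0378 + 0.039 + 0.018 + 0.0133 = 0.6101
R0 < 1, so the population is declining.

declining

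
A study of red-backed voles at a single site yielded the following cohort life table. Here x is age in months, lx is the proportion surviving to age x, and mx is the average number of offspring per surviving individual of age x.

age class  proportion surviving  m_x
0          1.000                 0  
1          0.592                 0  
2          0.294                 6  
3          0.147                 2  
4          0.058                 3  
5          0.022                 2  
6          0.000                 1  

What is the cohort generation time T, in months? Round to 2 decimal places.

2.34

lx·mx: 0, 0, 1.764, 0.294, 0.174, 0.044, 0 → R0 = 2.276
x·lx·mx: 0, 0, 3.528, 0.882, 0.696, 0.22, 0 → Σ = 5.326
T = 5.326 / 2.276 = 2.34007… → 2.34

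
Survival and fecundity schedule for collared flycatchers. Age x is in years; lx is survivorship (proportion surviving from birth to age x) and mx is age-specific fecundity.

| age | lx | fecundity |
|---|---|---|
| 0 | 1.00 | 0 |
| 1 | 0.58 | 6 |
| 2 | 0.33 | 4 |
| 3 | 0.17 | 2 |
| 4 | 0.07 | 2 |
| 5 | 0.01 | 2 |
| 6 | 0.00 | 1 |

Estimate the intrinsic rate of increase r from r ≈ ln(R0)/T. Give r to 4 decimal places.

R0 = Σ lx·mx = 0 + 3.48 + 1.32 + 0.34 + 0.14 + 0.02 + 0 = 5.3
Σ x·lx·mx = 7.8; T = 7.8/5.3 = 1.4717…
r ≈ ln(R0)/T = ln(5.3)/1.4717… = 1.133185… → 1.1332

1.1332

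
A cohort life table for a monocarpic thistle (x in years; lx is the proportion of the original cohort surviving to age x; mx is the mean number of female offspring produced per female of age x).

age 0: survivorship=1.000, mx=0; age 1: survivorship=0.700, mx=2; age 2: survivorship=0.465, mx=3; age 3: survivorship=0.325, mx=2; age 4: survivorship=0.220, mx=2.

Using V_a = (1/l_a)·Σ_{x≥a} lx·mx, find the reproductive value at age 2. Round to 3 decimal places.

5.344

lx·mx for x ≥ 2: 1.395, 0.65, 0.44 → sum = 2.485
V_2 = 2.485 / l_2 = 2.485 / 0.465 = 5.344086… → 5.344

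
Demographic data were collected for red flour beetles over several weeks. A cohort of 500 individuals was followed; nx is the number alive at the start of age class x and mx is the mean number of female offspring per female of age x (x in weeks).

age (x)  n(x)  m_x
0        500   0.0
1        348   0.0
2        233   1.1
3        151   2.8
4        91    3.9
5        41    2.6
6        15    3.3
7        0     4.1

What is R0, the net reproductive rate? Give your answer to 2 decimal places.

lx = nx/n0 = nx/500: 1, 0.696, 0.466, 0.302, 0.182, 0.082, 0.03, 0
lx·mx by age: 0, 0, 0.5126, 0.8456, 0.7098, 0.2132, 0.099, 0
R0 = Σ lx·mx = 2.3802 → 2.38

2.38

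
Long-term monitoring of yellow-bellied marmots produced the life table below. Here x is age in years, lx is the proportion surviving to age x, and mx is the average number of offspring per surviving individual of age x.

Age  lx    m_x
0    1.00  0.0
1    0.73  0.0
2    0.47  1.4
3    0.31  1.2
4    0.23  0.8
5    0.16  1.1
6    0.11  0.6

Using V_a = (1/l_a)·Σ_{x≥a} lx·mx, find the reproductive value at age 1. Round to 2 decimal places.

lx·mx for x ≥ 1: 0, 0.658, 0.372, 0.184, 0.176, 0.066 → sum = 1.456
V_1 = 1.456 / l_1 = 1.456 / 0.73 = 1.994521… → 1.99

1.99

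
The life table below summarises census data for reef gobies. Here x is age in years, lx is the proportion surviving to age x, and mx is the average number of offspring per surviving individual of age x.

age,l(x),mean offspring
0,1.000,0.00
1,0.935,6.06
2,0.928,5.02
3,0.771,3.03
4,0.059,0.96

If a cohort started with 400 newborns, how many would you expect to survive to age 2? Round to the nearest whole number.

Expected survivors = N0 · l_2 = 400 × 0.928 = 371.2 → 371

371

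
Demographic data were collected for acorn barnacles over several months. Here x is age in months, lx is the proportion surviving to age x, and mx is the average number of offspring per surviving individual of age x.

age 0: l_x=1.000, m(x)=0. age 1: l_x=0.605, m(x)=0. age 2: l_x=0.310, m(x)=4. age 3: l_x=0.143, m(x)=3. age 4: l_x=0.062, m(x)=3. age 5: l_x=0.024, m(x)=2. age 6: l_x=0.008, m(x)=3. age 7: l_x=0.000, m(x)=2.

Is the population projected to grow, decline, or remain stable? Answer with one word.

growing

R0 = Σ lx·mx = 0 + 0 + 1.24 + 0.429 + 0.186 + 0.048 + 0.024 + 0 = 1.927
R0 > 1, so the population is growing.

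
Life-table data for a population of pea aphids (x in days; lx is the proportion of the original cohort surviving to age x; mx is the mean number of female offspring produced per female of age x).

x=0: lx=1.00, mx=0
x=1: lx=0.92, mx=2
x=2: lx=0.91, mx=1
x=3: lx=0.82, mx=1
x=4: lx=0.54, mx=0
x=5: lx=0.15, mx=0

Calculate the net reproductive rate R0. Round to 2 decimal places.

3.57

lx·mx by age: 0, 1.84, 0.91, 0.82, 0, 0
R0 = Σ lx·mx = 3.57 → 3.57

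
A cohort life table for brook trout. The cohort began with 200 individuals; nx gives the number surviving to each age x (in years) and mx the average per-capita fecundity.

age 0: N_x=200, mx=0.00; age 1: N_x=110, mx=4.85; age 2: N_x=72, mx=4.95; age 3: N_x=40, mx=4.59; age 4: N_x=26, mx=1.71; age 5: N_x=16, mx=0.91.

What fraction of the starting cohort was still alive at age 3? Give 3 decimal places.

l_3 = n_3/n_0 = 40/200 = 0.2 → 0.200

0.200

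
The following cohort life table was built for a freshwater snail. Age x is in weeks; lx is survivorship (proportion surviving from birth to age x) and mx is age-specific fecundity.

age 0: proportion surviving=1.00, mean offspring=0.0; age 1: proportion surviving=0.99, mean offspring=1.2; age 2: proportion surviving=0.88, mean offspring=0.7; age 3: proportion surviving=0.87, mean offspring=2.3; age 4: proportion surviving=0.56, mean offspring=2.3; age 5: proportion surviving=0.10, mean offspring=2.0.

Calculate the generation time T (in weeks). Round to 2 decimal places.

2.75

lx·mx: 0, 1.188, 0.616, 2.001, 1.288, 0.2 → R0 = 5.293
x·lx·mx: 0, 1.188, 1.232, 6.003, 5.152, 1 → Σ = 14.575
T = 14.575 / 5.293 = 2.753637… → 2.75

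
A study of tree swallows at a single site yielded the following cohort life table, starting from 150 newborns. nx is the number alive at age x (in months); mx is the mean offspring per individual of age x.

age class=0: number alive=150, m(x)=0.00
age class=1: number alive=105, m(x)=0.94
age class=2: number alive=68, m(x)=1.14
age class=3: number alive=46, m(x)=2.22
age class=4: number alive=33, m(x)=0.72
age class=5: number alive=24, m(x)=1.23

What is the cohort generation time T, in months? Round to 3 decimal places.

2.421

lx = nx/n0 = nx/150: 1, 0.7, 0.45333…, 0.30667…, 0.22, 0.16
lx·mx: 0, 0.658, 0.5168…, 0.6808…, 0.1584, 0.1968 → R0 = 2.2108…
x·lx·mx: 0, 0.658, 1.0336…, 2.0424…, 0.6336, 0.984 → Σ = 5.3516…
T = 5.3516… / 2.2108… = 2.420662… → 2.421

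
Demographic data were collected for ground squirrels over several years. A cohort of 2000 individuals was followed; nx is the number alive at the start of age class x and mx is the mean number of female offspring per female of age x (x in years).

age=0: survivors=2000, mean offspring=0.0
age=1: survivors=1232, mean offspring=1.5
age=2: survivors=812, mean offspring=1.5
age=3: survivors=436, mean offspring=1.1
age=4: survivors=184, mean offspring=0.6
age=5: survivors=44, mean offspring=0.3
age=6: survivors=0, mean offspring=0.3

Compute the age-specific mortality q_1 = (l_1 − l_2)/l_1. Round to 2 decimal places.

lx = nx/n0 = nx/2000: 1, 0.616, 0.406, 0.218, 0.092, 0.022, 0
q_1 = (l_1 − l_2) / l_1 = (0.616 − 0.406) / 0.616
     = 0.21 / 0.616 = 0.340909… → 0.34

0.34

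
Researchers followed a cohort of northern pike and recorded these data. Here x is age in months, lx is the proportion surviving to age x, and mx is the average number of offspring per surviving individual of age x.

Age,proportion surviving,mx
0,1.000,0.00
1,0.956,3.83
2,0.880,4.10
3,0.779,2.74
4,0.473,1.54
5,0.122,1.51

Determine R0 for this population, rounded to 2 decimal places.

10.32

lx·mx by age: 0, 3.66148, 3.608, 2.13446, 0.72842, 0.18422
R0 = Σ lx·mx = 10.31658 → 10.32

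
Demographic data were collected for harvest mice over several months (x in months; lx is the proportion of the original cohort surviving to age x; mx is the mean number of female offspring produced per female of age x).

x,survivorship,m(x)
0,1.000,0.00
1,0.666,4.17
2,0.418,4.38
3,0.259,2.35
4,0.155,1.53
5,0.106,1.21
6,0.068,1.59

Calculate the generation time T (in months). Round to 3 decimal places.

lx·mx: 0, 2.77722, 1.83084, 0.60865, 0.23715, 0.12826, 0.10812 → R0 = 5.69024
x·lx·mx: 0, 2.77722, 3.66168, 1.82595, 0.9486, 0.6413, 0.64872 → Σ = 10.50347
T = 10.50347 / 5.69024 = 1.845875… → 1.846

1.846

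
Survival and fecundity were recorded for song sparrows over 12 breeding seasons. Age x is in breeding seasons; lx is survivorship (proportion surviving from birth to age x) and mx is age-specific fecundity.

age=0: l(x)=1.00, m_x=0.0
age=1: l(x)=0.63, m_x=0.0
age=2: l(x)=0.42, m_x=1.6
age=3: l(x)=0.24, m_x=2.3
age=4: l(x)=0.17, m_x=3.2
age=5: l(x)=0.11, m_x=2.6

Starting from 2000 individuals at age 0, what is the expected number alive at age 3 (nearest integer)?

Expected survivors = N0 · l_3 = 2000 × 0.24 = 480 → 480

480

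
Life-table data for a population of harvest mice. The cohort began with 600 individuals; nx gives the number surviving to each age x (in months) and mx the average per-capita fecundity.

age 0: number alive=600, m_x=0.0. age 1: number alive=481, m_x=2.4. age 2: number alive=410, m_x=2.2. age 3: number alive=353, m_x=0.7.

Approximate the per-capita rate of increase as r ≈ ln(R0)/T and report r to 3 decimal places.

lx = nx/n0 = nx/600: 1, 0.80167…, 0.68333…, 0.58833…
R0 = Σ lx·mx = 0 + 1.924… + 1.50333… + 0.41183… = 3.839167…
Σ x·lx·mx = 6.166167…; T = 6.166167…/3.839167… = 1.60612…
r ≈ ln(R0)/T = ln(3.839167…)/1.60612… = 0.83758… → 0.838

0.838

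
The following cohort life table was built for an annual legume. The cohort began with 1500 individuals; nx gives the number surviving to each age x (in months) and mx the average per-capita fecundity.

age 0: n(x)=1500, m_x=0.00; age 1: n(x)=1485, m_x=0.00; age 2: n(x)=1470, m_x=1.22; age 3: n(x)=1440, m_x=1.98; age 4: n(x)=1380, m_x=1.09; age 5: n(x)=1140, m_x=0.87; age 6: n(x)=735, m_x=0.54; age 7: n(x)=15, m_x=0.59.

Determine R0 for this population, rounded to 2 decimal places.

lx = nx/n0 = nx/1500: 1, 0.99, 0.98, 0.96, 0.92, 0.76, 0.49, 0.01
lx·mx by age: 0, 0, 1.1956, 1.9008, 1.0028, 0.6612, 0.2646, 0.0059
R0 = Σ lx·mx = 5.0309 → 5.03

5.03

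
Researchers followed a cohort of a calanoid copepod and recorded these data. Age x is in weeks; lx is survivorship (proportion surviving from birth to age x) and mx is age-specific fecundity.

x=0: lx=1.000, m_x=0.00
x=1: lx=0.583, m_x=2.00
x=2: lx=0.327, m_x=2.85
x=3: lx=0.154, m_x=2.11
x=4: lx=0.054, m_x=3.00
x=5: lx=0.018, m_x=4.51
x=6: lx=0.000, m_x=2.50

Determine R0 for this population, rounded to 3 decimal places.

2.666

lx·mx by age: 0, 1.166, 0.93195, 0.32494, 0.162, 0.08118, 0
R0 = Σ lx·mx = 2.66607 → 2.666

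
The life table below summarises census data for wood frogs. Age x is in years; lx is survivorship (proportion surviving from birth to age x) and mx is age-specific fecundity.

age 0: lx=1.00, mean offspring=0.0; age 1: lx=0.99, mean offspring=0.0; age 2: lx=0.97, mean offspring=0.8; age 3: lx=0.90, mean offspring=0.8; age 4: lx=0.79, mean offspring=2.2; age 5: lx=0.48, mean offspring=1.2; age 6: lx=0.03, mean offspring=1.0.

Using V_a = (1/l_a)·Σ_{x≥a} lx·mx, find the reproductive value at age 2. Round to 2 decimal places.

3.96

lx·mx for x ≥ 2: 0.776, 0.72, 1.738, 0.576, 0.03 → sum = 3.84
V_2 = 3.84 / l_2 = 3.84 / 0.97 = 3.958763… → 3.96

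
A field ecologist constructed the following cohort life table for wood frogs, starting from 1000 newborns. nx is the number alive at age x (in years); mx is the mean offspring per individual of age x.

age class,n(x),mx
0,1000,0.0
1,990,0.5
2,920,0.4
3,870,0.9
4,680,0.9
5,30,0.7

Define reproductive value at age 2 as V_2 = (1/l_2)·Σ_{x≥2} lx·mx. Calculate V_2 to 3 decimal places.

lx = nx/n0 = nx/1000: 1, 0.99, 0.92, 0.87, 0.68, 0.03
lx·mx for x ≥ 2: 0.368, 0.783, 0.612, 0.021 → sum = 1.784
V_2 = 1.784 / l_2 = 1.784 / 0.92 = 1.93913… → 1.939

1.939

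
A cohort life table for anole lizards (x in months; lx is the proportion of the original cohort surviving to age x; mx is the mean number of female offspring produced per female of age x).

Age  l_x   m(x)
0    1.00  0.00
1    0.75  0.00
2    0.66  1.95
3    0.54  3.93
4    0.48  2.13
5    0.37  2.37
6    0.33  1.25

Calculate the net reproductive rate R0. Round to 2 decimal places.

5.72

lx·mx by age: 0, 0, 1.287, 2.1222, 1.0224, 0.8769, 0.4125
R0 = Σ lx·mx = 5.721 → 5.72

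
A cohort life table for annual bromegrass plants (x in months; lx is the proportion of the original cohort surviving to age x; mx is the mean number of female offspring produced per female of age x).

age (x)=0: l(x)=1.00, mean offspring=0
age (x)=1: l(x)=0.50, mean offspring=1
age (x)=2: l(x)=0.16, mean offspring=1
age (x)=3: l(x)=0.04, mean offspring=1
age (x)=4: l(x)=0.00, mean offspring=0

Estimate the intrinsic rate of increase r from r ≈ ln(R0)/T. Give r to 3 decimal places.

-0.266

R0 = Σ lx·mx = 0 + 0.5 + 0.16 + 0.04 + 0 = 0.7
Σ x·lx·mx = 0.94; T = 0.94/0.7 = 1.34286…
r ≈ ln(R0)/T = ln(0.7)/1.34286… = -0.26561… → -0.266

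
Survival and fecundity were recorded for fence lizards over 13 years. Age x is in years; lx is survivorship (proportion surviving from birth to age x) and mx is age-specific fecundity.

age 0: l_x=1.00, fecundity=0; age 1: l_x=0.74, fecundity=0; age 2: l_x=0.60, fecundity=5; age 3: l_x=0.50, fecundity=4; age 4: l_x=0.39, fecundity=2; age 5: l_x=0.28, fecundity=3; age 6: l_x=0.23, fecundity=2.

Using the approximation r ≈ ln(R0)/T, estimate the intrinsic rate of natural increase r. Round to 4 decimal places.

R0 = Σ lx·mx = 0 + 0 + 3 + 2 + 0.78 + 0.84 + 0.46 = 7.08
Σ x·lx·mx = 22.08; T = 22.08/7.08 = 3.11864…
r ≈ ln(R0)/T = ln(7.08)/3.11864… = 0.627604… → 0.6276

0.6276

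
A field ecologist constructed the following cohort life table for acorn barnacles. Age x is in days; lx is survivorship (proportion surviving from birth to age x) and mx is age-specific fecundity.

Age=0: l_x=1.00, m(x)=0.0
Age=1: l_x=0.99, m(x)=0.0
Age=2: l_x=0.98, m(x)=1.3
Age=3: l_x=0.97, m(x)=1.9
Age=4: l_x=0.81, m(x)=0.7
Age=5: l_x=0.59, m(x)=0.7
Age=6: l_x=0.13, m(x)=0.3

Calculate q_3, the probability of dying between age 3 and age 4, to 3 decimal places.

q_3 = (l_3 − l_4) / l_3 = (0.97 − 0.81) / 0.97
     = 0.16 / 0.97 = 0.164948… → 0.165

0.165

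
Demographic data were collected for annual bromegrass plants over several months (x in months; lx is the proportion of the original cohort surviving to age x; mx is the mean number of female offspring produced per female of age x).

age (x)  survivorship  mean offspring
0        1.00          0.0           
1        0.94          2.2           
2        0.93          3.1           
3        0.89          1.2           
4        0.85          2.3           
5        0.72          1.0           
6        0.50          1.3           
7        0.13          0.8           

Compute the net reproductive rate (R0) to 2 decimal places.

9.45

lx·mx by age: 0, 2.068, 2.883, 1.068, 1.955, 0.72, 0.65, 0.104
R0 = Σ lx·mx = 9.448 → 9.45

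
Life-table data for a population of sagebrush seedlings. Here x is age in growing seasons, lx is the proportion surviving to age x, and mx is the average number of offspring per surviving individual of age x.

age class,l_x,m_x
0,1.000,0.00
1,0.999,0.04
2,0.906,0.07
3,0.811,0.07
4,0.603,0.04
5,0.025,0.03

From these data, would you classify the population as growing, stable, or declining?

R0 = Σ lx·mx = 0 + 0.03996 + 0.06342 + 0.05677 + 0.02412 + 0.00075 = 0.18502
R0 < 1, so the population is declining.

declining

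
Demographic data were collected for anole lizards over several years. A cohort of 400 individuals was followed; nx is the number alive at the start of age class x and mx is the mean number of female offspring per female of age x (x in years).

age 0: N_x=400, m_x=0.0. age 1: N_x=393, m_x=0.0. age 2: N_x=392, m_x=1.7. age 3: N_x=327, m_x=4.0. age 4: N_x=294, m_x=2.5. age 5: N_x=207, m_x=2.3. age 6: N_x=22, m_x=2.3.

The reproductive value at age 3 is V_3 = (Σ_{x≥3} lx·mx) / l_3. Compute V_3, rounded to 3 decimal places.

lx = nx/n0 = nx/400: 1, 0.9825, 0.98, 0.8175, 0.735, 0.5175, 0.055
lx·mx for x ≥ 3: 3.27, 1.8375, 1.19025, 0.1265 → sum = 6.42425
V_3 = 6.42425 / l_3 = 6.42425 / 0.8175 = 7.85841… → 7.858

7.858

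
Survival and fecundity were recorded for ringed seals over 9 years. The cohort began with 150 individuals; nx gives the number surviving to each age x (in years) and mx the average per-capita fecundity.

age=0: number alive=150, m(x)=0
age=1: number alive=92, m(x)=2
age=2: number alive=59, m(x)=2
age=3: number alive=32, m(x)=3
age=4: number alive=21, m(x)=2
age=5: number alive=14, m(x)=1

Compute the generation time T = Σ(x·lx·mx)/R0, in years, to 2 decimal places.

2.08

lx = nx/n0 = nx/150: 1, 0.61333…, 0.39333…, 0.21333…, 0.14, 0.09333…
lx·mx: 0, 1.226667…, 0.786667…, 0.64…, 0.28, 0.093333… → R0 = 3.026667…
x·lx·mx: 0, 1.226667…, 1.573333…, 1.92…, 1.12, 0.466667… → Σ = 6.306667…
T = 6.306667… / 3.026667… = 2.0837… → 2.08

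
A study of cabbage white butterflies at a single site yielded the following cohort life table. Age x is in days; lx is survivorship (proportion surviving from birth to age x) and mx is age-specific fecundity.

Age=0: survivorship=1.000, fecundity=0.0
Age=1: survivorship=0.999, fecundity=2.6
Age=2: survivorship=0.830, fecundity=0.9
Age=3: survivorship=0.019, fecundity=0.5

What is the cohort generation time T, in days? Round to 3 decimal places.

lx·mx: 0, 2.5974, 0.747, 0.0095 → R0 = 3.3539
x·lx·mx: 0, 2.5974, 1.494, 0.0285 → Σ = 4.1199
T = 4.1199 / 3.3539 = 1.228391… → 1.228

1.228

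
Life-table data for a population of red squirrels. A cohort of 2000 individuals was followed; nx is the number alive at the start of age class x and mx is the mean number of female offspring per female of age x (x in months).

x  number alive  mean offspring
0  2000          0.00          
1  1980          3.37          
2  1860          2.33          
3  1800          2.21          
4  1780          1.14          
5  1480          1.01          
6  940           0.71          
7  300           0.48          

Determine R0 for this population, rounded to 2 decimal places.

9.66

lx = nx/n0 = nx/2000: 1, 0.99, 0.93, 0.9, 0.89, 0.74, 0.47, 0.15
lx·mx by age: 0, 3.3363, 2.1669, 1.989, 1.0146, 0.7474, 0.3337, 0.072
R0 = Σ lx·mx = 9.6599 → 9.66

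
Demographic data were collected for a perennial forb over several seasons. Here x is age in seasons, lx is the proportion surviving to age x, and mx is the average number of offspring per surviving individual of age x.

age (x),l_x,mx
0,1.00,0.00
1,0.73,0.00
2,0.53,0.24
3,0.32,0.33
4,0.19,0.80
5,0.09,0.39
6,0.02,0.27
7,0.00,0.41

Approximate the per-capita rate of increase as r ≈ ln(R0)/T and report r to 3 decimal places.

R0 = Σ lx·mx = 0 + 0 + 0.1272 + 0.1056 + 0.152 + 0.0351 + 0.0054 + 0 = 0.4253
Σ x·lx·mx = 1.3871; T = 1.3871/0.4253 = 3.26146…
r ≈ ln(R0)/T = ln(0.4253)/3.26146… = -0.26214… → -0.262

-0.262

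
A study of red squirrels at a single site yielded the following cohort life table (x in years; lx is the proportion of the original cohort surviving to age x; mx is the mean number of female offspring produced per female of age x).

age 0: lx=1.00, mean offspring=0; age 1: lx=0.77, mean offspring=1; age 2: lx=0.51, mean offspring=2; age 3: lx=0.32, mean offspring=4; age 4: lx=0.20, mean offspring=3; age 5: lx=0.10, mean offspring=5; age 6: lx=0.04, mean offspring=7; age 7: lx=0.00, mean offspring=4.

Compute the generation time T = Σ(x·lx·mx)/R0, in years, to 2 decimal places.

2.97

lx·mx: 0, 0.77, 1.02, 1.28, 0.6, 0.5, 0.28, 0 → R0 = 4.45
x·lx·mx: 0, 0.77, 2.04, 3.84, 2.4, 2.5, 1.68, 0 → Σ = 13.23
T = 13.23 / 4.45 = 2.973034… → 2.97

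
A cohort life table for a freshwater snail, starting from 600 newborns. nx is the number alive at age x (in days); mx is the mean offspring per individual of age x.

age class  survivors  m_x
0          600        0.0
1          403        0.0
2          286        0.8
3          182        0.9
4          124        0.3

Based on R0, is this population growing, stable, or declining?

lx = nx/n0 = nx/600: 1, 0.67167…, 0.47667…, 0.30333…, 0.20667…
R0 = Σ lx·mx = 0 + 0 + 0.381333… + 0.273… + 0.062… = 0.716333…
R0 < 1, so the population is declining.

declining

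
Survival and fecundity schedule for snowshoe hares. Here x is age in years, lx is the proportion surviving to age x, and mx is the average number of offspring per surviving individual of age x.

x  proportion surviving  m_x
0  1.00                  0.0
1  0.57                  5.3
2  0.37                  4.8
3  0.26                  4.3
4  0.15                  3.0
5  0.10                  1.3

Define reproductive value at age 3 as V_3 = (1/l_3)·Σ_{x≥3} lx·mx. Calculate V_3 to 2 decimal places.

lx·mx for x ≥ 3: 1.118, 0.45, 0.13 → sum = 1.698
V_3 = 1.698 / l_3 = 1.698 / 0.26 = 6.530769… → 6.53

6.53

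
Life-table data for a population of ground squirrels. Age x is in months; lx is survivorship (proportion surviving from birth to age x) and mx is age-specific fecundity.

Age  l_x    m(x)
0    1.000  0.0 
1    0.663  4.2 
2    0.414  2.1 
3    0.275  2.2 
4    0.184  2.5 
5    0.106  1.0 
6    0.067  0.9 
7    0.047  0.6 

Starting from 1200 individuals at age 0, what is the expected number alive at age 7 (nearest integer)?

56

Expected survivors = N0 · l_7 = 1200 × 0.047 = 56.4 → 56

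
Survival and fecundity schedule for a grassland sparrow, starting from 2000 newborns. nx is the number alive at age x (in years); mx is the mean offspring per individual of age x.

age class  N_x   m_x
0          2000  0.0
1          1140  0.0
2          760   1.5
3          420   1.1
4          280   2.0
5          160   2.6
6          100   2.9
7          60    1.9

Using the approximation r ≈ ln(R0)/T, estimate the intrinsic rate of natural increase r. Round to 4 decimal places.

0.1132

lx = nx/n0 = nx/2000: 1, 0.57, 0.38, 0.21, 0.14, 0.08, 0.05, 0.03
R0 = Σ lx·mx = 0 + 0 + 0.57 + 0.231 + 0.28 + 0.208 + 0.145 + 0.057 = 1.491
Σ x·lx·mx = 5.262; T = 5.262/1.491 = 3.52918…
r ≈ ln(R0)/T = ln(1.491)/3.52918… = 0.113184… → 0.1132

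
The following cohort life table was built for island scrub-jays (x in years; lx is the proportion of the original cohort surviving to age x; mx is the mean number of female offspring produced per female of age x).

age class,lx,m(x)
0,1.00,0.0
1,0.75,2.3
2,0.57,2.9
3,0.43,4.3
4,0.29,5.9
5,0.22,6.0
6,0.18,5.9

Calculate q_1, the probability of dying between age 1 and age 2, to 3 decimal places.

0.240

q_1 = (l_1 − l_2) / l_1 = (0.75 − 0.57) / 0.75
     = 0.18 / 0.75 = 0.24 → 0.240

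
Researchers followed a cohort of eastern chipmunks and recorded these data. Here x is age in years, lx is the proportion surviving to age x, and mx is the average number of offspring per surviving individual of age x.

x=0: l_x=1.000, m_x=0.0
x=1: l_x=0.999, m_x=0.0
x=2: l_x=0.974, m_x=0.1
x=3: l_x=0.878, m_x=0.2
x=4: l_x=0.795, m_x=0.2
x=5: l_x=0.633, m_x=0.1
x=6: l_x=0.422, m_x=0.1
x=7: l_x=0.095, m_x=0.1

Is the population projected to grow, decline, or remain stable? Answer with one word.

R0 = Σ lx·mx = 0 + 0 + 0.0974 + 0.1756 + 0.159 + 0.0633 + 0.0422 + 0.0095 = 0.547
R0 < 1, so the population is declining.

declining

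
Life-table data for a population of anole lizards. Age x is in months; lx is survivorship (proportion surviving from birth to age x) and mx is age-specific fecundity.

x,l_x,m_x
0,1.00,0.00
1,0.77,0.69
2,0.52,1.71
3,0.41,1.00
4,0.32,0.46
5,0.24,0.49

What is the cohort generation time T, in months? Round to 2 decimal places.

lx·mx: 0, 0.5313, 0.8892, 0.41, 0.1472, 0.1176 → R0 = 2.0953
x·lx·mx: 0, 0.5313, 1.7784, 1.23, 0.5888, 0.588 → Σ = 4.7165
T = 4.7165 / 2.0953 = 2.25099… → 2.25

2.25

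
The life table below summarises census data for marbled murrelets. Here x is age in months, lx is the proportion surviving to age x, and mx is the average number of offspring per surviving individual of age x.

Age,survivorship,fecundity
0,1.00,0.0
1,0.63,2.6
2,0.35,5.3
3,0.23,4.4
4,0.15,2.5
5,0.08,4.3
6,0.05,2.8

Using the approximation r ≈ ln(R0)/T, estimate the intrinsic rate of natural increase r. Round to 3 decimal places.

R0 = Σ lx·mx = 0 + 1.638 + 1.855 + 1.012 + 0.375 + 0.344 + 0.14 = 5.364
Σ x·lx·mx = 12.444; T = 12.444/5.364 = 2.31991…
r ≈ ln(R0)/T = ln(5.364)/2.31991… = 0.72404… → 0.724

0.724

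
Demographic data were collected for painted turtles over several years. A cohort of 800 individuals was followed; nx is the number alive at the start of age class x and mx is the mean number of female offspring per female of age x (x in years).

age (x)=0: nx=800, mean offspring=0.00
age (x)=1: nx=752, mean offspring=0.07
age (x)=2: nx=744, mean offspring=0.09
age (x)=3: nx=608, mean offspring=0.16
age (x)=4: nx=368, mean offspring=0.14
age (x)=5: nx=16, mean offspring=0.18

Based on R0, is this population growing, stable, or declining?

declining

lx = nx/n0 = nx/800: 1, 0.94, 0.93, 0.76, 0.46, 0.02
R0 = Σ lx·mx = 0 + 0.0658 + 0.0837 + 0.1216 + 0.0644 + 0.0036 = 0.3391
R0 < 1, so the population is declining.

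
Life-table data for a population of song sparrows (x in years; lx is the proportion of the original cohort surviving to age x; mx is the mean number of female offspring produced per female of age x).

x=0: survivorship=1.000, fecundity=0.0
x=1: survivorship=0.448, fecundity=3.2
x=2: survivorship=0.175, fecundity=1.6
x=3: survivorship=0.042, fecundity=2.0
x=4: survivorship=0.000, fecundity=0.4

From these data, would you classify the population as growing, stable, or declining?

R0 = Σ lx·mx = 0 + 1.4336 + 0.28 + 0.084 + 0 = 1.7976
R0 > 1, so the population is growing.

growing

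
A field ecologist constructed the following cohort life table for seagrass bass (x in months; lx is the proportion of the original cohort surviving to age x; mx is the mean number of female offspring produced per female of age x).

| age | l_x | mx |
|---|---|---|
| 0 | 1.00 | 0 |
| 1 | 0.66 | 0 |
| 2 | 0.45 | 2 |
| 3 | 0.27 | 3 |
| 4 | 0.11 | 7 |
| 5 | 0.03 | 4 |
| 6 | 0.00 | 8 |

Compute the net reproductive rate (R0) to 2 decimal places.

lx·mx by age: 0, 0, 0.9, 0.81, 0.77, 0.12, 0
R0 = Σ lx·mx = 2.6 → 2.60

2.60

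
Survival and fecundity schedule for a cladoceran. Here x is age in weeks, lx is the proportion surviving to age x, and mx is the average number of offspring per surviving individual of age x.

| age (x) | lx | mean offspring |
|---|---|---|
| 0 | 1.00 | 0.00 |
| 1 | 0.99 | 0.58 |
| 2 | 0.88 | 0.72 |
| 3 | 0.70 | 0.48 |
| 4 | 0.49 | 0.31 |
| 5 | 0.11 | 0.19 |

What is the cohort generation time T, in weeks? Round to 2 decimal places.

2.07

lx·mx: 0, 0.5742, 0.6336, 0.336, 0.1519, 0.0209 → R0 = 1.7166
x·lx·mx: 0, 0.5742, 1.2672, 1.008, 0.6076, 0.1045 → Σ = 3.5615
T = 3.5615 / 1.7166 = 2.074741… → 2.07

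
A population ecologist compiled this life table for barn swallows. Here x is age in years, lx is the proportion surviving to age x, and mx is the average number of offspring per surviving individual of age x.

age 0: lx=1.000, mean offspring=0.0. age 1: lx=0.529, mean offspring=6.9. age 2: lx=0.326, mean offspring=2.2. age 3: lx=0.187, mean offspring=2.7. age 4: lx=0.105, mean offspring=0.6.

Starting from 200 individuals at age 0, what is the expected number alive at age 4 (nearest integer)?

21

Expected survivors = N0 · l_4 = 200 × 0.105 = 21 → 21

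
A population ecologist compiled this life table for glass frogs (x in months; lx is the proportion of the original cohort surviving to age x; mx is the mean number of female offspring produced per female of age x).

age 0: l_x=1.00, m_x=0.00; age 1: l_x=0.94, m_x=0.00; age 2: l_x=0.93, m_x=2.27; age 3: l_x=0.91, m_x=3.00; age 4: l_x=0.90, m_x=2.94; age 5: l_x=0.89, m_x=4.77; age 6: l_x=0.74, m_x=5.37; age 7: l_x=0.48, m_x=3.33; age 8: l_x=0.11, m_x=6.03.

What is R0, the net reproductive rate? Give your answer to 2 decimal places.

lx·mx by age: 0, 0, 2.1111, 2.73, 2.646, 4.2453, 3.9738, 1.5984, 0.6633
R0 = Σ lx·mx = 17.9679 → 17.97

17.97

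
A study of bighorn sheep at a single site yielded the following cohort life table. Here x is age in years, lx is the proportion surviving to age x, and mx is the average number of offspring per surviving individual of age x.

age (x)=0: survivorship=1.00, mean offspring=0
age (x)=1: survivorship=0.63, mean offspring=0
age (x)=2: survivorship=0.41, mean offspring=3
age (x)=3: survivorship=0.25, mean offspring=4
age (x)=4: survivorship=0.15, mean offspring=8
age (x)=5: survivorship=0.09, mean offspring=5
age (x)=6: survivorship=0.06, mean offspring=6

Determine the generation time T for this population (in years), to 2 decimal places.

lx·mx: 0, 0, 1.23, 1, 1.2, 0.45, 0.36 → R0 = 4.24
x·lx·mx: 0, 0, 2.46, 3, 4.8, 2.25, 2.16 → Σ = 14.67
T = 14.67 / 4.24 = 3.459906… → 3.46

3.46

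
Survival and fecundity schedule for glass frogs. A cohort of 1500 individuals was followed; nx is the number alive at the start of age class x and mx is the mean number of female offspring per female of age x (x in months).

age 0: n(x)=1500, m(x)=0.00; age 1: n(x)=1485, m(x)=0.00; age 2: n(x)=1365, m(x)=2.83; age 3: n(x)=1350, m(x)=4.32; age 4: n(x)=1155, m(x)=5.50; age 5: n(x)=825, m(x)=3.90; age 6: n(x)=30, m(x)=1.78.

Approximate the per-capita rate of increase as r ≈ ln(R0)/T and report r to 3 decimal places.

lx = nx/n0 = nx/1500: 1, 0.99, 0.91, 0.9, 0.77, 0.55, 0.02
R0 = Σ lx·mx = 0 + 0 + 2.5753 + 3.888 + 4.235 + 2.145 + 0.0356 = 12.8789
Σ x·lx·mx = 44.6932; T = 44.6932/12.8789 = 3.47027…
r ≈ ln(R0)/T = ln(12.8789)/3.47027… = 0.73643… → 0.736

0.736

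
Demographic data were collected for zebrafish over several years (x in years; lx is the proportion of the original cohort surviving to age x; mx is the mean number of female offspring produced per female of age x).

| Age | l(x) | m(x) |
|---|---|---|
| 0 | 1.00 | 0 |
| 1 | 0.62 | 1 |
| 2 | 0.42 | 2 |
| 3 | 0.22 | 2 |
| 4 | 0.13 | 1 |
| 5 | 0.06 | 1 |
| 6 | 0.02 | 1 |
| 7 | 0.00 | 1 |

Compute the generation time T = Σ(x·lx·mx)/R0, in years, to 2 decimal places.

lx·mx: 0, 0.62, 0.84, 0.44, 0.13, 0.06, 0.02, 0 → R0 = 2.11
x·lx·mx: 0, 0.62, 1.68, 1.32, 0.52, 0.3, 0.12, 0 → Σ = 4.56
T = 4.56 / 2.11 = 2.161137… → 2.16

2.16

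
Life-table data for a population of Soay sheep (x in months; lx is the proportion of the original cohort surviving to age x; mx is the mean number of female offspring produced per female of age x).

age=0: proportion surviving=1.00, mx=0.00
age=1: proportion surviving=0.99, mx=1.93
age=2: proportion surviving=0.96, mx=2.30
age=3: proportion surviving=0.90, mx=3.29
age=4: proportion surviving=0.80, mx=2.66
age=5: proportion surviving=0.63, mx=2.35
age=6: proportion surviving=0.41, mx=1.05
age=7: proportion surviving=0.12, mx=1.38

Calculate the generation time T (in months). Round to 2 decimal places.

lx·mx: 0, 1.9107, 2.208, 2.961, 2.128, 1.4805, 0.4305, 0.1656 → R0 = 11.2843
x·lx·mx: 0, 1.9107, 4.416, 8.883, 8.512, 7.4025, 2.583, 1.1592 → Σ = 34.8664
T = 34.8664 / 11.2843 = 3.089815… → 3.09

3.09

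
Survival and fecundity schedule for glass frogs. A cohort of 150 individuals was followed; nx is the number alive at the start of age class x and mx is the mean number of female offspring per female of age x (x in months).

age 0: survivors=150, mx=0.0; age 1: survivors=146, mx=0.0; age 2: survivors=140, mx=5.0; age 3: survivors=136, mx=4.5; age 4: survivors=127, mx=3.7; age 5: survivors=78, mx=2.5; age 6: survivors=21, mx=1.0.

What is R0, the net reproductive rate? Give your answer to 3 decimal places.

lx = nx/n0 = nx/150: 1, 0.97333…, 0.93333…, 0.90667…, 0.84667…, 0.52, 0.14
lx·mx by age: 0, 0, 4.666667…, 4.08…, 3.132667…, 1.3, 0.14
R0 = Σ lx·mx = 13.319333… → 13.319

13.319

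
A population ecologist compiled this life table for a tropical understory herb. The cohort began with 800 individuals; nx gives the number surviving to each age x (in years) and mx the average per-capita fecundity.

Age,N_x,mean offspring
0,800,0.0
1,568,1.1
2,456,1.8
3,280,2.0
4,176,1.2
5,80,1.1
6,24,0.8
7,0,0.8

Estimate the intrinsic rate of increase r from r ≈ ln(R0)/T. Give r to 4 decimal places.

lx = nx/n0 = nx/800: 1, 0.71, 0.57, 0.35, 0.22, 0.1, 0.03, 0
R0 = Σ lx·mx = 0 + 0.781 + 1.026 + 0.7 + 0.264 + 0.11 + 0.024 + 0 = 2.905
Σ x·lx·mx = 6.683; T = 6.683/2.905 = 2.30052…
r ≈ ln(R0)/T = ln(2.905)/2.30052… = 0.463563… → 0.4636

0.4636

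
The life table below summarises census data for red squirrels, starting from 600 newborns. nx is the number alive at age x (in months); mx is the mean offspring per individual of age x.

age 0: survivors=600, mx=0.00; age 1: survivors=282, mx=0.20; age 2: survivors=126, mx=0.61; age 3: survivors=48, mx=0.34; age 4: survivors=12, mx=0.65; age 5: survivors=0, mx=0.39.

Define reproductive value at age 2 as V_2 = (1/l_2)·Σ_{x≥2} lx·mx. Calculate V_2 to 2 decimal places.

lx = nx/n0 = nx/600: 1, 0.47, 0.21, 0.08, 0.02, 0
lx·mx for x ≥ 2: 0.1281, 0.0272, 0.013, 0 → sum = 0.1683
V_2 = 0.1683 / l_2 = 0.1683 / 0.21 = 0.801429… → 0.80

0.80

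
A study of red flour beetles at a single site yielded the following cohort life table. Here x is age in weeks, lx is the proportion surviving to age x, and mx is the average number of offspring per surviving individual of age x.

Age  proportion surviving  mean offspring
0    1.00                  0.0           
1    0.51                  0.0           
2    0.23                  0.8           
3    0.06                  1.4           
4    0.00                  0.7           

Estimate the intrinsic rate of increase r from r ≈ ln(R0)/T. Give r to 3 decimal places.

R0 = Σ lx·mx = 0 + 0 + 0.184 + 0.084 + 0 = 0.268
Σ x·lx·mx = 0.62; T = 0.62/0.268 = 2.31343…
r ≈ ln(R0)/T = ln(0.268)/2.31343… = -0.56918… → -0.569

-0.569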